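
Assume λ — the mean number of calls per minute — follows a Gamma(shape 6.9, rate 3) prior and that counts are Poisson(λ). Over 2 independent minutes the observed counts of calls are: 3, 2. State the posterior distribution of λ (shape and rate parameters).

Total count ∑xᵢ = 5 over n = 2 minutes.
Gamma is conjugate to the Poisson likelihood: posterior is Gamma(shape = 6.9+5 = 11.9, rate = 3+2 = 5).

Posterior: Gamma(shape=11.9, rate=5)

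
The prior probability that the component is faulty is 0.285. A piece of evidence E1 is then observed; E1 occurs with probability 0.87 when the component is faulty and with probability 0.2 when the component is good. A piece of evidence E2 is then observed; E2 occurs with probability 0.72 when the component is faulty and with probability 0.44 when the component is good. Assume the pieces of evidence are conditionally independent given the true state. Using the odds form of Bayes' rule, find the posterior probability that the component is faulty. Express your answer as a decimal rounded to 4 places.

Prior odds = 0.285/(1−0.285) = 0.39860.
Likelihood ratio for E1 = 0.87/0.2 = 4.3500.
Likelihood ratio for E2 = 0.72/0.44 = 1.6364.
Posterior odds = prior odds × LR₁ × LR₂ = 2.8373.
Posterior probability = odds/(1+odds) = 2.8373/3.8373 = 0.7394.

Posterior probability ≈ 0.7394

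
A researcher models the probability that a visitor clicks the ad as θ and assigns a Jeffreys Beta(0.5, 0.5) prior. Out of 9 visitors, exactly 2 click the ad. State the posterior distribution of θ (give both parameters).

The binomial likelihood is conjugate to the Beta prior: with 2 successes and 7 failures, the posterior is Beta(0.5+2, 0.5+7) = Beta(2.5, 7.5).

Posterior: Beta(2.5, 7.5)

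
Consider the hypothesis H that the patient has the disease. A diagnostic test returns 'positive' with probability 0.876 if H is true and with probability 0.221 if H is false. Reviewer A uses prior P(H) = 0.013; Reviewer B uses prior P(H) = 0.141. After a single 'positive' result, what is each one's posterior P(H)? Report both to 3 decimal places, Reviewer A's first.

P('+'|H) = 0.876, P('+'|¬H) = 0.221.
Reviewer A: numerator 0.876·0.013 = 0.011388; evidence = 0.011388+0.221·0.987 = 0.22951; posterior = 0.050.
Reviewer B: numerator 0.876·0.141 = 0.12352; evidence = 0.12352+0.221·0.859 = 0.31335; posterior = 0.394.

Reviewer A: 0.050; Reviewer B: 0.394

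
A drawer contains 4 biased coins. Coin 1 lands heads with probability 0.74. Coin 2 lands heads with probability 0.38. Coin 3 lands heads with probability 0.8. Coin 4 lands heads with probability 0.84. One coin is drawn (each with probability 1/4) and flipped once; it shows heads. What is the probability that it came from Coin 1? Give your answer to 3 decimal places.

P(heads|C1) = 0.74; P(heads|C2) = 0.38; P(heads|C3) = 0.8; P(heads|C4) = 0.84.
Prior × likelihood for each source: 0.25·0.74=0.1850, 0.25·0.38=0.09500, 0.25·0.8=0.2000, 0.25·0.84=0.2100. Summing gives P(heads) = 0.69000.
P(Coin 1 | heads) = 0.1850 / 0.69000 = 0.268.

Posterior probability ≈ 0.268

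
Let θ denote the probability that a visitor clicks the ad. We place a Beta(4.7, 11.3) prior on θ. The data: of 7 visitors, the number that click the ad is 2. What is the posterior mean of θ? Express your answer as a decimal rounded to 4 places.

The binomial likelihood is conjugate to the Beta prior: with 2 successes and 5 failures, the posterior is Beta(4.7+2, 11.3+5) = Beta(6.7, 16.3).
Posterior mean = α/(α+β) = 6.7/23 = 0.2913.

Posterior mean ≈ 0.2913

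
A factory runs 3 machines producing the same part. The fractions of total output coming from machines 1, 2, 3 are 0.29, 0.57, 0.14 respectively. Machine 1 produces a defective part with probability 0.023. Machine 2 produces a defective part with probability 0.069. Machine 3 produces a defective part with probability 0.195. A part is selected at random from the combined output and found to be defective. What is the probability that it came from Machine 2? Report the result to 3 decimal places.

P(defective|M1) = 0.023; P(defective|M2) = 0.069; P(defective|M3) = 0.195.
Prior × likelihood for each source: 0.29·0.023=0.006670, 0.57·0.069=0.03933, 0.14·0.195=0.02730. Summing gives P(defective) = 0.073300.
P(Machine 2 | defective) = 0.03933 / 0.073300 = 0.537.

Posterior probability ≈ 0.537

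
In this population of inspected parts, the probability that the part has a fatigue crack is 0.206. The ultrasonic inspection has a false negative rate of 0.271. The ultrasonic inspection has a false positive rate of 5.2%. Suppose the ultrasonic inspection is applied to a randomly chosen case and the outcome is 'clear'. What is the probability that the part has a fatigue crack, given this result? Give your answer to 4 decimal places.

Write H for 'the part has a fatigue crack'. Prior odds H:¬H = 0.206/0.794 = 0.25945. For the 'clear' outcome, the likelihood ratio is 0.271/0.948 = 0.28586.
Posterior odds = 0.25945 × 0.28586 = 0.074166, so P(H|E) = 0.074166/(1+0.074166) = 0.0690.

P(H | E) ≈ 0.0690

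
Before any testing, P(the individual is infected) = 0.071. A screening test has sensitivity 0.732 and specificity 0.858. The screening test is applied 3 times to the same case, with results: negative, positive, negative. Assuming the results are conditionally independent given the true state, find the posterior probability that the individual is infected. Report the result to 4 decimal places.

Let H be the event that the individual is infected; start with P(H) = 0.071. P('positive'|H) = 0.732, P('positive'|¬H) = 0.142.
Update on result 1 ('negative'): P(H) ← 0.268·0.0710 / (0.268·0.0710 + 0.858·0.9290) = 0.019028/0.81611 = 0.0233.
Update on result 2 ('positive'): P(H) ← 0.732·0.0233 / (0.732·0.0233 + 0.142·0.9767) = 0.017067/0.15576 = 0.1096.
Update on result 3 ('negative'): P(H) ← 0.268·0.1096 / (0.268·0.1096 + 0.858·0.8904) = 0.029366/0.79335 = 0.0370.

Posterior P(H) ≈ 0.0370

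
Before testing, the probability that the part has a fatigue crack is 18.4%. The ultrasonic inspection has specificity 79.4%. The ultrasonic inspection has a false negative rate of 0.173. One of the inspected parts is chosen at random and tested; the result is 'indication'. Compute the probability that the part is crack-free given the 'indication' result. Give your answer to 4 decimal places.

P(¬H | E) ≈ 0.5249

Write H for 'the part has a fatigue crack'. Prior odds H:¬H = 0.184/0.816 = 0.22549. For the 'indication' outcome, the likelihood ratio is 0.827/0.206 = 4.0146.
Posterior odds = 0.22549 × 4.0146 = 0.90524, so P(H|E) = 0.90524/(1+0.90524) = 0.4751. Then P(¬H|E) = 1 − 0.4751 = 0.5249.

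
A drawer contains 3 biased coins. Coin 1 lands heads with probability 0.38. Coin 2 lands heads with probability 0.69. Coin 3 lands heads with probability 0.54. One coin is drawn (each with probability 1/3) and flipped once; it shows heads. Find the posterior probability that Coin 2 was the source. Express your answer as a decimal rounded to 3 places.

Posterior probability ≈ 0.429

P(heads|C1) = 0.38; P(heads|C2) = 0.69; P(heads|C3) = 0.54.
Prior × likelihood for each source: 0.333333·0.38=0.1267, 0.333333·0.69=0.2300, 0.333333·0.54=0.1800. Summing gives P(heads) = 0.53667.
P(Coin 2 | heads) = 0.2300 / 0.53667 = 0.429.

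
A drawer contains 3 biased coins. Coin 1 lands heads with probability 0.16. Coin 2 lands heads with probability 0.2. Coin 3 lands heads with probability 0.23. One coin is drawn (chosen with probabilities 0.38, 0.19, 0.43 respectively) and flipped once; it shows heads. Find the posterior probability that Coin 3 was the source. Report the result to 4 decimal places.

P(heads|C1) = 0.16; P(heads|C2) = 0.2; P(heads|C3) = 0.23.
Prior × likelihood for each source: 0.38·0.16=0.06080, 0.19·0.2=0.03800, 0.43·0.23=0.09890. Summing gives P(heads) = 0.19770.
P(Coin 3 | heads) = 0.09890 / 0.19770 = 0.5003.

Posterior probability ≈ 0.5003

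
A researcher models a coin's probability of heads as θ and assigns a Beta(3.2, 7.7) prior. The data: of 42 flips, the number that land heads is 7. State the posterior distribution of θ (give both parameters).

Posterior: Beta(10.2, 42.7)

The binomial likelihood is conjugate to the Beta prior: with 7 successes and 35 failures, the posterior is Beta(3.2+7, 7.7+35) = Beta(10.2, 42.7).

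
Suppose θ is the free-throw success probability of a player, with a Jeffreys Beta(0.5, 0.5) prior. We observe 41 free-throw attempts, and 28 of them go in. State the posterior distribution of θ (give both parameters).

Observing 28 successes and 13 failures updates Beta(0.5, 0.5) by adding the success and failure counts to the two shape parameters: α = 0.5+28 = 28.5, β = 0.5+13 = 13.5.

Posterior: Beta(28.5, 13.5)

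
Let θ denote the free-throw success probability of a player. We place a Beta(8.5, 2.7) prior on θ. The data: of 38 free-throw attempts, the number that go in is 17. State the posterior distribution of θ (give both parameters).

Observing 17 successes and 21 failures updates Beta(8.5, 2.7) by adding the success and failure counts to the two shape parameters: α = 8.5+17 = 25.5, β = 2.7+21 = 23.7.

Posterior: Beta(25.5, 23.7)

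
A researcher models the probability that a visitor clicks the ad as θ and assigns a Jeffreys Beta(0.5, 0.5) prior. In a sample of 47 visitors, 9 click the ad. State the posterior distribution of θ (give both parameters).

Posterior: Beta(9.5, 38.5)

The binomial likelihood is conjugate to the Beta prior: with 9 successes and 38 failures, the posterior is Beta(0.5+9, 0.5+38) = Beta(9.5, 38.5).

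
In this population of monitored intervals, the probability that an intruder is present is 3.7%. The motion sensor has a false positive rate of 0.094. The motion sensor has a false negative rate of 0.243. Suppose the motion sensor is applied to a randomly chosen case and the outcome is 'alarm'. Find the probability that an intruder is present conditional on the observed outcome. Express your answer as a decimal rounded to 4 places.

P(H | E) ≈ 0.2363

Write H for 'an intruder is present'. Prior odds H:¬H = 0.037/0.963 = 0.038422. For the 'alarm' outcome, the likelihood ratio is 0.757/0.094 = 8.0532.
Posterior odds = 0.038422 × 8.0532 = 0.30942, so P(H|E) = 0.30942/(1+0.30942) = 0.2363.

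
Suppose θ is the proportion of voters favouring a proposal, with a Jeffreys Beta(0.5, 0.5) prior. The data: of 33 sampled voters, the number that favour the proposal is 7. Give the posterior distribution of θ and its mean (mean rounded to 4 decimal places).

Posterior: Beta(7.5, 26.5); mean ≈ 0.2206

Observing 7 successes and 26 failures updates Beta(0.5, 0.5) by adding the success and failure counts to the two shape parameters: α = 0.5+7 = 7.5, β = 0.5+26 = 26.5.
E[θ | data] = 7.5/(7.5+26.5) = 0.2206.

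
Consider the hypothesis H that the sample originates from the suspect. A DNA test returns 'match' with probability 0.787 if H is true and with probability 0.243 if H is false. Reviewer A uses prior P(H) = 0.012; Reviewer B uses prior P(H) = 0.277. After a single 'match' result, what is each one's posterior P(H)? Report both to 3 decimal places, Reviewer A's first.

Reviewer A: 0.038; Reviewer B: 0.554

P('+'|H) = 0.787, P('+'|¬H) = 0.243.
Reviewer A: numerator 0.787·0.012 = 0.0094440; evidence = 0.0094440+0.243·0.988 = 0.24953; posterior = 0.038.
Reviewer B: numerator 0.787·0.277 = 0.21800; evidence = 0.21800+0.243·0.723 = 0.39369; posterior = 0.554.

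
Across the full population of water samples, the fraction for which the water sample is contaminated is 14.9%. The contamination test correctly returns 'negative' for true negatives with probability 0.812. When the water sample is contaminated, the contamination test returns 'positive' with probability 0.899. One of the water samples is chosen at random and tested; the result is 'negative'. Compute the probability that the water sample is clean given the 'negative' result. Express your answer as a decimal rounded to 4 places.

P(¬H | E) ≈ 0.9787

Write H for 'the water sample is contaminated'. Prior odds H:¬H = 0.149/0.851 = 0.17509. For the 'negative' outcome, the likelihood ratio is 0.101/0.812 = 0.12438.
Posterior odds = 0.17509 × 0.12438 = 0.021778, so P(H|E) = 0.021778/(1+0.021778) = 0.0213. Then P(¬H|E) = 1 − 0.0213 = 0.9787.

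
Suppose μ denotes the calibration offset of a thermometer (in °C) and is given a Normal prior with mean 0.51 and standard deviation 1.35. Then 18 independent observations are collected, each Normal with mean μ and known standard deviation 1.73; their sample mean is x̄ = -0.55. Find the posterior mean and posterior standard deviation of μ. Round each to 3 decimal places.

With known σ, the Normal prior is conjugate. Weight on the data is w = (n/σ²)/(n/σ² + 1/τ₀²) = 6.01423/(6.01423+0.548697) = 0.91639.
Posterior mean = w·x̄ + (1−w)·μ₀ = 0.91639·-0.55 + 0.083605·0.51 = -0.461. Posterior variance = 1/(6.01423+0.548697) = 0.152371, so SD = 0.390.

Posterior mean ≈ -0.461; posterior SD ≈ 0.390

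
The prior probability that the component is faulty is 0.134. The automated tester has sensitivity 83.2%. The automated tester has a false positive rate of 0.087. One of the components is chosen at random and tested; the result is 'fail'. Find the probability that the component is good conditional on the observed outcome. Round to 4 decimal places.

P(¬H | E) ≈ 0.4033

Write H for 'the component is faulty'. Prior odds H:¬H = 0.134/0.866 = 0.15473. For the 'fail' outcome, the likelihood ratio is 0.832/0.087 = 9.5632.
Posterior odds = 0.15473 × 9.5632 = 1.4798, so P(H|E) = 1.4798/(1+1.4798) = 0.5967. Then P(¬H|E) = 1 − 0.5967 = 0.4033.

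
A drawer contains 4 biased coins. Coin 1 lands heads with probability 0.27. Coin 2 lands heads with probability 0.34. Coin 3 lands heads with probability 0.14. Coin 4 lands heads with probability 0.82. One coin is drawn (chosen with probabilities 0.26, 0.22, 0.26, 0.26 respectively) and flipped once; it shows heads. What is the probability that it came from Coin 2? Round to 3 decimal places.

Tabulate prior·likelihood by source: [1] prior 0.26, lik 0.27, product 0.07020; [2] prior 0.22, lik 0.34, product 0.07480; [3] prior 0.26, lik 0.14, product 0.03640; [4] prior 0.26, lik 0.82, product 0.2132.
Normalizing constant = 0.39460; the posterior for Coin 2 is its product over the sum, 0.07480/0.39460 = 0.190.

Posterior probability ≈ 0.190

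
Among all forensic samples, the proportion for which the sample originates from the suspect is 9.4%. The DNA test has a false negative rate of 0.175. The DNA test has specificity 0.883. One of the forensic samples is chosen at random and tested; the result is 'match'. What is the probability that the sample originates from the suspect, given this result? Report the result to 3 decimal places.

Write H for 'the sample originates from the suspect'. Prior odds H:¬H = 0.094/0.906 = 0.10375. For the 'match' outcome, the likelihood ratio is 0.825/0.117 = 7.0513.
Posterior odds = 0.10375 × 7.0513 = 0.73159, so P(H|E) = 0.73159/(1+0.73159) = 0.422.

P(H | E) ≈ 0.422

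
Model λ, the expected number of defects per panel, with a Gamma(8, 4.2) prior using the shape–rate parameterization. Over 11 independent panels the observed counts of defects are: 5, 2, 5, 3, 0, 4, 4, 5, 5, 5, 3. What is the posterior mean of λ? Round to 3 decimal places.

The Poisson likelihood adds the total count to the shape and the number of exposure periods to the rate. Here ∑xᵢ = 41 and n = 11, so shape 8→49 and rate 4.2→15.2.
E[λ | data] = 49/15.2 = 3.224.

Posterior mean ≈ 3.224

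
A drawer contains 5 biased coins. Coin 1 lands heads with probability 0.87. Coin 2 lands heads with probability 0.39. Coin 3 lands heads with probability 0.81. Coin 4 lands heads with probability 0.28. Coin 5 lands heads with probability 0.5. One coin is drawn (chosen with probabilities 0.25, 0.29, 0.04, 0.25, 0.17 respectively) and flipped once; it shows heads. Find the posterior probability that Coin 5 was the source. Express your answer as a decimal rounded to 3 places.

P(heads|C1) = 0.87; P(heads|C2) = 0.39; P(heads|C3) = 0.81; P(heads|C4) = 0.28; P(heads|C5) = 0.5.
Prior × likelihood for each source: 0.25·0.87=0.2175, 0.29·0.39=0.1131, 0.04·0.81=0.03240, 0.25·0.28=0.07000, 0.17·0.5=0.08500. Summing gives P(heads) = 0.51800.
P(Coin 5 | heads) = 0.08500 / 0.51800 = 0.164.

Posterior probability ≈ 0.164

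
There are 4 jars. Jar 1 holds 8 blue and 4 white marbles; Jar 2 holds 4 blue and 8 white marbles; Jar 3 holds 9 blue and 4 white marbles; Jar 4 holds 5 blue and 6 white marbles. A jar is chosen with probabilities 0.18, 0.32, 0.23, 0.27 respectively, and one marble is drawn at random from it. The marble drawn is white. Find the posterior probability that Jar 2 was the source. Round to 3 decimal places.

P(white|Jar 1) = 0.3333; P(white|Jar 2) = 0.6667; P(white|Jar 3) = 0.3077; P(white|Jar 4) = 0.5455.
Prior × likelihood for each source: 0.18·0.3333=0.06000, 0.32·0.6667=0.2133, 0.23·0.3077=0.07077, 0.27·0.5455=0.1473. Summing gives P(white) = 0.49138.
P(Jar 2 | white) = 0.2133 / 0.49138 = 0.434.

Posterior probability ≈ 0.434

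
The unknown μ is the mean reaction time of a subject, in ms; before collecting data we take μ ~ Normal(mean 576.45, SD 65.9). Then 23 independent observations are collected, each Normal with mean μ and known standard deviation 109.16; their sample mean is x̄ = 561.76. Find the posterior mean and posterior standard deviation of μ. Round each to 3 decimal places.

With known σ, the Normal prior is conjugate. Weight on the data is w = (n/σ²)/(n/σ² + 1/τ₀²) = 0.00193019/(0.00193019+0.00023027) = 0.89342.
Posterior mean = w·x̄ + (1−w)·μ₀ = 0.89342·561.76 + 0.10658·576.45 = 563.326. Posterior variance = 1/(0.00193019+0.00023027) = 462.865, so SD = 21.514.

Posterior mean ≈ 563.326; posterior SD ≈ 21.514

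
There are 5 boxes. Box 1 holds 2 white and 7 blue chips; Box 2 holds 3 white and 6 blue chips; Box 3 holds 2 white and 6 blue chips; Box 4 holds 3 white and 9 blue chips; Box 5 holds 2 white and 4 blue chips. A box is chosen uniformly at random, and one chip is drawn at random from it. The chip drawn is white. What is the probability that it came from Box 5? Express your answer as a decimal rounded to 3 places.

Tabulate prior·likelihood by source: [1] prior 0.2, lik 0.2222, product 0.04444; [2] prior 0.2, lik 0.3333, product 0.06667; [3] prior 0.2, lik 0.25, product 0.05000; [4] prior 0.2, lik 0.25, product 0.05000; [5] prior 0.2, lik 0.3333, product 0.06667.
Normalizing constant = 0.27778; the posterior for Box 5 is its product over the sum, 0.06667/0.27778 = 0.240.

Posterior probability ≈ 0.240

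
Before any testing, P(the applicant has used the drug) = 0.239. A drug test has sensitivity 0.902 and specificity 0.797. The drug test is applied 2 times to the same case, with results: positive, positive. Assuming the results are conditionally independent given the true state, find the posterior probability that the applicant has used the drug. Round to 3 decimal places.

Posterior P(H) ≈ 0.861

With H the event that the applicant has used the drug, the joint likelihood of the observed sequence is P(data|H) = 0.902·0.902 = 0.81360 and P(data|¬H) = 0.203·0.203 = 0.041209.
Bayes: P(H|data) = 0.239·0.81360 / (0.239·0.81360 + 0.761·0.041209) = 0.19445/0.22581 = 0.8611.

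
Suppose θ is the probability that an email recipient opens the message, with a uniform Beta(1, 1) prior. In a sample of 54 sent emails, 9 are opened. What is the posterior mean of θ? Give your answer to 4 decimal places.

The binomial likelihood is conjugate to the Beta prior: with 9 successes and 45 failures, the posterior is Beta(1+9, 1+45) = Beta(10, 46).
Posterior mean = α/(α+β) = 10/56 = 0.1786.

Posterior mean ≈ 0.1786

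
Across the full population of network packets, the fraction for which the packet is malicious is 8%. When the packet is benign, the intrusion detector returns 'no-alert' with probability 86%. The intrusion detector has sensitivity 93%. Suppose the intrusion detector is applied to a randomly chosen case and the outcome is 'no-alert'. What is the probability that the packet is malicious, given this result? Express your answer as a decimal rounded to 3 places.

Let H be the event that the packet is malicious. P(H) = 0.08, so P(¬H) = 0.92. With E the 'no-alert' result, P(E|H) = 0.07 and P(E|¬H) = 0.86.
P(E) = 0.07·0.08 + 0.86·0.92 = 0.0056000 + 0.79120 = 0.79680.
By Bayes' theorem, P(H|E) = 0.0056000 / 0.79680 = 0.007.

P(H | E) ≈ 0.007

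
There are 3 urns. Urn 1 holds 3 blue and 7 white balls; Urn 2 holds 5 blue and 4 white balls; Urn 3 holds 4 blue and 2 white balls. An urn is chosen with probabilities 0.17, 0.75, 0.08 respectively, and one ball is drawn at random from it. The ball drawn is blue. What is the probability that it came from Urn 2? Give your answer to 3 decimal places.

P(blue|Urn 1) = 0.3; P(blue|Urn 2) = 0.5556; P(blue|Urn 3) = 0.6667.
Prior × likelihood for each source: 0.17·0.3=0.05100, 0.75·0.5556=0.4167, 0.08·0.6667=0.05333. Summing gives P(blue) = 0.52100.
P(Urn 2 | blue) = 0.4167 / 0.52100 = 0.800.

Posterior probability ≈ 0.800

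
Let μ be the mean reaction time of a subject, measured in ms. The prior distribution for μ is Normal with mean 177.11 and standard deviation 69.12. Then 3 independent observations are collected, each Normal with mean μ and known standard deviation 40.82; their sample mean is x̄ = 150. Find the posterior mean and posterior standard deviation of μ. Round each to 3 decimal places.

Posterior mean ≈ 152.823; posterior SD ≈ 22.306

With known σ, the Normal prior is conjugate. Weight on the data is w = (n/σ²)/(n/σ² + 1/τ₀²) = 0.00180043/(0.00180043+0.00020931) = 0.89585.
Posterior mean = w·x̄ + (1−w)·μ₀ = 0.89585·150 + 0.10415·177.11 = 152.823. Posterior variance = 1/(0.00180043+0.00020931) = 497.578, so SD = 22.306.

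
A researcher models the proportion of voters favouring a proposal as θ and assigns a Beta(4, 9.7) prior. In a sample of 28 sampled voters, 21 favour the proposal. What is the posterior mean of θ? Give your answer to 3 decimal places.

Posterior mean ≈ 0.600

The binomial likelihood is conjugate to the Beta prior: with 21 successes and 7 failures, the posterior is Beta(4+21, 9.7+7) = Beta(25, 16.7).
E[θ | data] = 25/(25+16.7) = 0.600.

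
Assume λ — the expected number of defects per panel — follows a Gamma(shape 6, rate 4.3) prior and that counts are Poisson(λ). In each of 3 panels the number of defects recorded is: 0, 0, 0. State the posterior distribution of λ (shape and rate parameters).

Posterior: Gamma(shape=6, rate=7.3)

The Poisson likelihood adds the total count to the shape and the number of exposure periods to the rate. Here ∑xᵢ = 0 and n = 3, so shape 6→6 and rate 4.3→7.3.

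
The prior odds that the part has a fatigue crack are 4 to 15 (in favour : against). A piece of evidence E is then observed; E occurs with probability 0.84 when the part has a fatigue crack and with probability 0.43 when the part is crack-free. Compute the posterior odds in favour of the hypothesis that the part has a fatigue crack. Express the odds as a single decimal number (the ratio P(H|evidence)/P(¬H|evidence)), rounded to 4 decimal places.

Prior odds = 4/15 = 0.26667.
Likelihood ratio for E = 0.84/0.43 = 1.9535.
Posterior odds = prior odds × LR = 0.52093.

Posterior odds ≈ 0.5209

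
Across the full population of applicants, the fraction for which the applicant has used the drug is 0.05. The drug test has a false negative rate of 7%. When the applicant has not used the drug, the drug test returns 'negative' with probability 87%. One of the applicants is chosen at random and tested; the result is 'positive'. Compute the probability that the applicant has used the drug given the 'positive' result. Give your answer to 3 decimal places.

Let H be the event that the applicant has used the drug. P(H) = 0.05, so P(¬H) = 0.95. With E the 'positive' result, P(E|H) = 0.93 and P(E|¬H) = 0.13.
P(E) = 0.93·0.05 + 0.13·0.95 = 0.046500 + 0.12350 = 0.17000.
By Bayes' theorem, P(H|E) = 0.046500 / 0.17000 = 0.274.

P(H | E) ≈ 0.274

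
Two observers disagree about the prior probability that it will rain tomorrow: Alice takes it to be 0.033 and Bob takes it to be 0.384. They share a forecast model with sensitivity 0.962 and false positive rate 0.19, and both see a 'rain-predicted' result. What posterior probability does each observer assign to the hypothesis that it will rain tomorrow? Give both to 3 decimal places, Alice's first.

The likelihood ratio for a 'rain-predicted' result is 0.962/0.19 = 5.0632.
Alice: prior odds 0.033/0.967 = 0.034126; posterior odds 0.17279; posterior probability 0.147.
Bob: prior odds 0.384/0.616 = 0.62338; posterior odds 3.1563; posterior probability 0.759.

Alice: 0.147; Bob: 0.759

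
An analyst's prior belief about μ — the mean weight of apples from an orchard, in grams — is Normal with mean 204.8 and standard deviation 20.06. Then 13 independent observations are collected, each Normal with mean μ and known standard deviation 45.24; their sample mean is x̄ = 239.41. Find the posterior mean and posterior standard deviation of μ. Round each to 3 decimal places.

Prior precision 1/τ₀² = 1/20.06² = 0.00248507; data precision n/σ² = 13/45.24² = 0.00635182.
Posterior precision = 0.00248507 + 0.00635182 = 0.00883689, giving posterior SD = 1/√0.00883689 = 10.638.
Posterior mean = (0.00248507·204.8 + 0.00635182·239.41) / 0.00883689 = 229.677.

Posterior mean ≈ 229.677; posterior SD ≈ 10.638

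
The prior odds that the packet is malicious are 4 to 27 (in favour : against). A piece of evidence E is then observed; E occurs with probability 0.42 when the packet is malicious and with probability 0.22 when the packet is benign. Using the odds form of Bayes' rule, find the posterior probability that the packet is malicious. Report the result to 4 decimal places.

Prior odds = 4/27 = 0.14815. In log-odds, ln(0.14815) = -1.9095.
Add log likelihood ratio: ln(1.9091) = 0.64663.
Posterior log-odds = -1.2629, so posterior odds = exp(-1.2629) = 0.28283. Converting, P(H|E) = 0.28283/1.2828 = 0.2205.

Posterior probability ≈ 0.2205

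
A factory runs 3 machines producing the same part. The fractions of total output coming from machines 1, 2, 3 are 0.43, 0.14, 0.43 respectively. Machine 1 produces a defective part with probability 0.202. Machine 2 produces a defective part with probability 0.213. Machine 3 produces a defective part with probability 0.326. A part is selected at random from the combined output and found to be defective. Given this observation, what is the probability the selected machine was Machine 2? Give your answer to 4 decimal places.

P(defective|M1) = 0.202; P(defective|M2) = 0.213; P(defective|M3) = 0.326.
Prior × likelihood for each source: 0.43·0.202=0.08686, 0.14·0.213=0.02982, 0.43·0.326=0.1402. Summing gives P(defective) = 0.25686.
P(Machine 2 | defective) = 0.02982 / 0.25686 = 0.1161.

Posterior probability ≈ 0.1161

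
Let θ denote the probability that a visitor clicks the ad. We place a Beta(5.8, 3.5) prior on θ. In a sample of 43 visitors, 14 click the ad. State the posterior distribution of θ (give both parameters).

Posterior: Beta(19.8, 32.5)

The binomial likelihood is conjugate to the Beta prior: with 14 successes and 29 failures, the posterior is Beta(5.8+14, 3.5+29) = Beta(19.8, 32.5).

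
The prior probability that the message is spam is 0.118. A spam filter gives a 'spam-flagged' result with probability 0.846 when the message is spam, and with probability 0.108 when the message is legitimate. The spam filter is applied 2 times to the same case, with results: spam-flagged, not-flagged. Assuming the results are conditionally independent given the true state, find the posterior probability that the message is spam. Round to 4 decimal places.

Let H be the event that the message is spam; start with P(H) = 0.118. P('spam-flagged'|H) = 0.846, P('spam-flagged'|¬H) = 0.108.
Update on result 1 ('spam-flagged'): P(H) ← 0.846·0.1180 / (0.846·0.1180 + 0.108·0.8820) = 0.099828/0.19508 = 0.5117.
Update on result 2 ('not-flagged'): P(H) ← 0.154·0.5117 / (0.154·0.5117 + 0.892·0.4883) = 0.078805/0.51435 = 0.1532.

Posterior P(H) ≈ 0.1532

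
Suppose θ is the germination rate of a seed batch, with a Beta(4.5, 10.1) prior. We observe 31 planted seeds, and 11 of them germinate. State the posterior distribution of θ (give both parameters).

The binomial likelihood is conjugate to the Beta prior: with 11 successes and 20 failures, the posterior is Beta(4.5+11, 10.1+20) = Beta(15.5, 30.1).

Posterior: Beta(15.5, 30.1)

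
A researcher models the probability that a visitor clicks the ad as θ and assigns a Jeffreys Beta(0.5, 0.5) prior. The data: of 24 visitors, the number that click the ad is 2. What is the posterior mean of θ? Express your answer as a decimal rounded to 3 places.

Posterior mean ≈ 0.100

The binomial likelihood is conjugate to the Beta prior: with 2 successes and 22 failures, the posterior is Beta(0.5+2, 0.5+22) = Beta(2.5, 22.5).
E[θ | data] = 2.5/(2.5+22.5) = 0.100.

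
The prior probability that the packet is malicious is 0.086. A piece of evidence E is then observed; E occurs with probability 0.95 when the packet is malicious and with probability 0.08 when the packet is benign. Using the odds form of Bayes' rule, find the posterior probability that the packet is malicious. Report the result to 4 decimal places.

Posterior probability ≈ 0.5277

Prior odds = 0.086/(1−0.086) = 0.094092.
Likelihood ratio for E = 0.95/0.08 = 11.875.
Posterior odds = prior odds × LR = 1.1173.
Posterior probability = odds/(1+odds) = 1.1173/2.1173 = 0.5277.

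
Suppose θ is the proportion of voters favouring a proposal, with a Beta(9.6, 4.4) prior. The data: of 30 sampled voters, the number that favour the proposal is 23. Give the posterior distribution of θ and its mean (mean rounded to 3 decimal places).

Posterior: Beta(32.6, 11.4); mean ≈ 0.741

Observing 23 successes and 7 failures updates Beta(9.6, 4.4) by adding the success and failure counts to the two shape parameters: α = 9.6+23 = 32.6, β = 4.4+7 = 11.4.
E[θ | data] = 32.6/(32.6+11.4) = 0.741.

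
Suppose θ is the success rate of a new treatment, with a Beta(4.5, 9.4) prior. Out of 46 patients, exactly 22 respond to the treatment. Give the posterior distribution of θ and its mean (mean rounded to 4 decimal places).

Posterior: Beta(26.5, 33.4); mean ≈ 0.4424

The binomial likelihood is conjugate to the Beta prior: with 22 successes and 24 failures, the posterior is Beta(4.5+22, 9.4+24) = Beta(26.5, 33.4).
Posterior mean = α/(α+β) = 26.5/59.9 = 0.4424.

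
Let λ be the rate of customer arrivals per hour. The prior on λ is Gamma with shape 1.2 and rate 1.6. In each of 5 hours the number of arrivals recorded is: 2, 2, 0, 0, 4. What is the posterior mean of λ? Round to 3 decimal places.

Posterior mean ≈ 1.394

The Poisson likelihood adds the total count to the shape and the number of exposure periods to the rate. Here ∑xᵢ = 8 and n = 5, so shape 1.2→9.2 and rate 1.6→6.6.
Posterior mean = shape/rate = 9.2/6.6 = 1.394.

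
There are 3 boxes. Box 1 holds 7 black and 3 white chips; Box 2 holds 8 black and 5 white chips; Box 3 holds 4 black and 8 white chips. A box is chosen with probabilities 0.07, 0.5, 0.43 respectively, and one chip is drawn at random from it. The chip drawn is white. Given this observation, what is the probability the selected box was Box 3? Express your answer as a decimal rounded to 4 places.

P(white|Box 1) = 0.3; P(white|Box 2) = 0.3846; P(white|Box 3) = 0.6667.
Prior × likelihood for each source: 0.07·0.3=0.02100, 0.5·0.3846=0.1923, 0.43·0.6667=0.2867. Summing gives P(white) = 0.49997.
P(Box 3 | white) = 0.2867 / 0.49997 = 0.5734.

Posterior probability ≈ 0.5734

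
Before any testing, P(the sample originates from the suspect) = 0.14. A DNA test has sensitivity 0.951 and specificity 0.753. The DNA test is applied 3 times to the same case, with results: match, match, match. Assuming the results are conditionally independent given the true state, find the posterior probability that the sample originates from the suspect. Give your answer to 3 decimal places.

With H the event that the sample originates from the suspect, the joint likelihood of the observed sequence is P(data|H) = 0.951·0.951·0.951 = 0.86009 and P(data|¬H) = 0.247·0.247·0.247 = 0.015069.
Bayes: P(H|data) = 0.14·0.86009 / (0.14·0.86009 + 0.86·0.015069) = 0.12041/0.13337 = 0.9028.

Posterior P(H) ≈ 0.903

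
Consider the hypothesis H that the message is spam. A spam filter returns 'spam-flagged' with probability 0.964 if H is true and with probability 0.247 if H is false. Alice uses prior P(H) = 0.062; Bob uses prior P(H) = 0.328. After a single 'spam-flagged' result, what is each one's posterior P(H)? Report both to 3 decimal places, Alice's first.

The likelihood ratio for a 'spam-flagged' result is 0.964/0.247 = 3.9028.
Alice: prior odds 0.062/0.938 = 0.066098; posterior odds 0.25797; posterior probability 0.205.
Bob: prior odds 0.328/0.672 = 0.48810; posterior odds 1.9050; posterior probability 0.656.

Alice: 0.205; Bob: 0.656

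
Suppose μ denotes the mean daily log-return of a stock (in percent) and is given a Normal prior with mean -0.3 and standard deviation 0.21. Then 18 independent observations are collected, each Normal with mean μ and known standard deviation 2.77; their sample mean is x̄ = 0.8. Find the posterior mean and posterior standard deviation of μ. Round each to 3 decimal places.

Prior precision 1/τ₀² = 1/0.21² = 22.6757; data precision n/σ² = 18/2.77² = 2.34592.
Posterior precision = 22.6757 + 2.34592 = 25.0217, giving posterior SD = 1/√25.0217 = 0.200.
Posterior mean = (22.6757·-0.3 + 2.34592·0.8) / 25.0217 = -0.197.

Posterior mean ≈ -0.197; posterior SD ≈ 0.200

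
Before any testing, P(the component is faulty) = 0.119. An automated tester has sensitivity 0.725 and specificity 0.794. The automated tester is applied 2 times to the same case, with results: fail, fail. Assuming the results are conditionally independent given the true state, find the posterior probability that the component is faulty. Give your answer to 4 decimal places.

Let H be the event that the component is faulty; start with P(H) = 0.119. P('fail'|H) = 0.725, P('fail'|¬H) = 0.206.
Update on result 1 ('fail'): P(H) ← 0.725·0.1190 / (0.725·0.1190 + 0.206·0.8810) = 0.086275/0.26776 = 0.3222.
Update on result 2 ('fail'): P(H) ← 0.725·0.3222 / (0.725·0.3222 + 0.206·0.6778) = 0.23360/0.37323 = 0.6259.

Posterior P(H) ≈ 0.6259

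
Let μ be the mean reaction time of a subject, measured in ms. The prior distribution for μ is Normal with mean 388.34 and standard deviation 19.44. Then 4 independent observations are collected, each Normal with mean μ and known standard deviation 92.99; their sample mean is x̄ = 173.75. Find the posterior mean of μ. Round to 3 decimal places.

With known σ, the Normal prior is conjugate. Weight on the data is w = (n/σ²)/(n/σ² + 1/τ₀²) = 0.00046258/(0.00046258+0.00264611) = 0.14880.
Posterior mean = w·x̄ + (1−w)·μ₀ = 0.14880·173.75 + 0.85120·388.34 = 356.408.

Posterior mean ≈ 356.408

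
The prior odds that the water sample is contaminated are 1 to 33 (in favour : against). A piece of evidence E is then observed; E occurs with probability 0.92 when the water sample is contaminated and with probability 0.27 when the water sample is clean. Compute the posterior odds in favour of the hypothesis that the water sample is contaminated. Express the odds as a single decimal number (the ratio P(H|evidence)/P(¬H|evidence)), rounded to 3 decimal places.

Posterior odds ≈ 0.103

Prior odds = 1/33 = 0.030303.
Likelihood ratio for E = 0.92/0.27 = 3.4074.
Posterior odds = prior odds × LR = 0.10325.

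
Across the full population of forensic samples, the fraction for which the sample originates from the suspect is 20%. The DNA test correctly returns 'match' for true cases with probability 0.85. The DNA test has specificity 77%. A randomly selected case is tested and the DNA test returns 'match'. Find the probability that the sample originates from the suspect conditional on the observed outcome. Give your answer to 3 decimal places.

Write H for 'the sample originates from the suspect'. Prior odds H:¬H = 0.2/0.8 = 0.25000. For the 'match' outcome, the likelihood ratio is 0.85/0.23 = 3.6957.
Posterior odds = 0.25000 × 3.6957 = 0.92391, so P(H|E) = 0.92391/(1+0.92391) = 0.480.

P(H | E) ≈ 0.480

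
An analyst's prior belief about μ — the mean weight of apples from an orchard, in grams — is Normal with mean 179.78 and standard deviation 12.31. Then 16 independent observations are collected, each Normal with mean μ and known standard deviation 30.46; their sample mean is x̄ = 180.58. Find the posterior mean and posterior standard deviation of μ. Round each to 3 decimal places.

Posterior mean ≈ 180.359; posterior SD ≈ 6.476

Prior precision 1/τ₀² = 1/12.31² = 0.00659909; data precision n/σ² = 16/30.46² = 0.0172449.
Posterior precision = 0.00659909 + 0.0172449 = 0.0238440, giving posterior SD = 1/√0.0238440 = 6.476.
Posterior mean = (0.00659909·179.78 + 0.0172449·180.58) / 0.0238440 = 180.359.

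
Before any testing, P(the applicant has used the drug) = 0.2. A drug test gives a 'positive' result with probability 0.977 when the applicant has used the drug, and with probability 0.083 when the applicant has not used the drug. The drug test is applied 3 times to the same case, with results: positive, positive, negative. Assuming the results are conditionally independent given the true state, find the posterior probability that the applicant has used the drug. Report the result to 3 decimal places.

Let H be the event that the applicant has used the drug; start with P(H) = 0.2. P('positive'|H) = 0.977, P('positive'|¬H) = 0.083.
Update on result 1 ('positive'): P(H) ← 0.977·0.2000 / (0.977·0.2000 + 0.083·0.8000) = 0.19540/0.26180 = 0.7464.
Update on result 2 ('positive'): P(H) ← 0.977·0.7464 / (0.977·0.7464 + 0.083·0.2536) = 0.72920/0.75026 = 0.9719.
Update on result 3 ('negative'): P(H) ← 0.023·0.9719 / (0.023·0.9719 + 0.917·0.0281) = 0.022355/0.048084 = 0.4649.

Posterior P(H) ≈ 0.465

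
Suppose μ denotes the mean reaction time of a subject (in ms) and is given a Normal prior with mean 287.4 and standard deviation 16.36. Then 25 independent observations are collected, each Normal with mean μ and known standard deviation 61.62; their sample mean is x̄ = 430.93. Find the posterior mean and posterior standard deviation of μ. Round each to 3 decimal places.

Posterior mean ≈ 378.968; posterior SD ≈ 9.844

With known σ, the Normal prior is conjugate. Weight on the data is w = (n/σ²)/(n/σ² + 1/τ₀²) = 0.00658410/(0.00658410+0.00373623) = 0.63797.
Posterior mean = w·x̄ + (1−w)·μ₀ = 0.63797·430.93 + 0.36203·287.4 = 378.968. Posterior variance = 1/(0.00658410+0.00373623) = 96.8961, so SD = 9.844.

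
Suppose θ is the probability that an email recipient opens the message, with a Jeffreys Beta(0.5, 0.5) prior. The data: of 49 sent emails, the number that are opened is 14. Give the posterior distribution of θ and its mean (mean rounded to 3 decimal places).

The binomial likelihood is conjugate to the Beta prior: with 14 successes and 35 failures, the posterior is Beta(0.5+14, 0.5+35) = Beta(14.5, 35.5).
Posterior mean = α/(α+β) = 14.5/50 = 0.290.

Posterior: Beta(14.5, 35.5); mean ≈ 0.290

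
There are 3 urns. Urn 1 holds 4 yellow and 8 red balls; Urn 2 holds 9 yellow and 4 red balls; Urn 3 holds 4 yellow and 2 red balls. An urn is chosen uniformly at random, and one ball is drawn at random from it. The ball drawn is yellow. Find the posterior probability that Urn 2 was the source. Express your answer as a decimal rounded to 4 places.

Posterior probability ≈ 0.4091

P(yellow|Urn 1) = 0.3333; P(yellow|Urn 2) = 0.6923; P(yellow|Urn 3) = 0.6667.
Prior × likelihood for each source: 0.333333·0.3333=0.1111, 0.333333·0.6923=0.2308, 0.333333·0.6667=0.2222. Summing gives P(yellow) = 0.56410.
P(Urn 2 | yellow) = 0.2308 / 0.56410 = 0.4091.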